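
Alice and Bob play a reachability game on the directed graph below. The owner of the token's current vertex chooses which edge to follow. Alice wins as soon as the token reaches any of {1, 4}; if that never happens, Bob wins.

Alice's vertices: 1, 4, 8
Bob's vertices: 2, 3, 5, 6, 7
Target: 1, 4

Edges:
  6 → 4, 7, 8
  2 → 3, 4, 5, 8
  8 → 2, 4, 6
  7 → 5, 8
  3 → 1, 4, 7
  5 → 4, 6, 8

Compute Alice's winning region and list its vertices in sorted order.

A0 = {1, 4}
A1: add {8} — 8 (Alice) has 8→4.
A2 = A1; e.g. 2 (Bob) can still go to 3. Fixed point.
Alice's winning region = {1, 4, 8}.

1, 4, 8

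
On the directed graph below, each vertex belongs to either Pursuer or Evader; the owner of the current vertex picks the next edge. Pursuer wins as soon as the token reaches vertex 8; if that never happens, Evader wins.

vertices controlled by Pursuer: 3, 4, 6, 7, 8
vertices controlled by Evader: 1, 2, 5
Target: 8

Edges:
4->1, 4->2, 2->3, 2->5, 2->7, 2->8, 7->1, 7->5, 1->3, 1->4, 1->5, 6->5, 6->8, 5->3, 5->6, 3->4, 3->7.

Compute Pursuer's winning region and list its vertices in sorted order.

A0 = {8}
A1: add {6} — 6 (Pursuer) has 6→8.
A2 = A1; e.g. 1 (Evader) can still go to 3. Fixed point.
Pursuer's winning region = {6, 8}.

6, 8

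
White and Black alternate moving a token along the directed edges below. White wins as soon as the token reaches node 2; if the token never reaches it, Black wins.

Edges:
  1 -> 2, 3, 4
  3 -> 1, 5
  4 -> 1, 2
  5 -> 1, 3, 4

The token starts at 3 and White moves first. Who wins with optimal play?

Black

Track states (vertex, player-to-move).
A0 = {(2,White), (2,Black)}
A1: add {(1,White), (4,White)}.
A2: add {(4,Black)}.
A3: add {(5,White)}.
A4: add {(3,Black)}.
A5 = A4; e.g. (1,Black) stays out. (3,White) never enters ⇒ Black avoids the target.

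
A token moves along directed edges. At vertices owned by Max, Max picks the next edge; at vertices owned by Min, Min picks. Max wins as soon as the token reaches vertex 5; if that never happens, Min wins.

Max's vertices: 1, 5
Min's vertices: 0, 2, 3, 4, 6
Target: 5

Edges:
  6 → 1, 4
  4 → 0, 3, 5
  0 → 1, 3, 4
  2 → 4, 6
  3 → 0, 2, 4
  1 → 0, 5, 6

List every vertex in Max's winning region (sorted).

A0 = {5}
A1: add {1} — 1 (Max) has 1→5.
A2 = A1; e.g. 0 (Min) can still go to 3. Fixed point.
Max's winning region = {1, 5}.

1, 5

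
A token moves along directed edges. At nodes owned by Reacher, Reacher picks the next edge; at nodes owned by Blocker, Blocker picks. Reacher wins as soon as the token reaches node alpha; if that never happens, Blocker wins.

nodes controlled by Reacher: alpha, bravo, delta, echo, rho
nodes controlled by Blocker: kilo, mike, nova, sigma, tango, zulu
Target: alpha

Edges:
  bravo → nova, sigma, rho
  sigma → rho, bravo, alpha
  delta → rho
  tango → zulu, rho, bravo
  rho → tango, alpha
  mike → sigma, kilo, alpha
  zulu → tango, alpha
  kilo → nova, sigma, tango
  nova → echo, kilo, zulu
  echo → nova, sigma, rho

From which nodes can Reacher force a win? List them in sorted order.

alpha, bravo, delta, echo, rho, sigma

A0 = {alpha}
A1: add {rho} — rho (Reacher) has rho→alpha.
A2: add {bravo, delta, echo} — delta (Reacher) has delta→rho; echo (Reacher) has echo→rho; bravo (Reacher) has bravo→rho.
A3: add {sigma} — sigma (Blocker): all of {rho, bravo, alpha} already in.
A4 = A3; e.g. nova (Blocker) can still go to kilo. Fixed point.
Reacher's winning region = {alpha, bravo, delta, echo, rho, sigma}.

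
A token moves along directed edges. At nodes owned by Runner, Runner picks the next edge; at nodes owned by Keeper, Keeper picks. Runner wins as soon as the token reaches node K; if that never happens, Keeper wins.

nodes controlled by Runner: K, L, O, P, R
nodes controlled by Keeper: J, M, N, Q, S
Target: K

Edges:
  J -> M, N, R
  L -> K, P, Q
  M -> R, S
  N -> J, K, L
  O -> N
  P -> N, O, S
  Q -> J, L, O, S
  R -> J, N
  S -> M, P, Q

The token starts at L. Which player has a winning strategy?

A0 = {K}
A1: add {L} — L (Runner) has L→K.
A2 = A1; e.g. J (Keeper) can still go to M. Fixed point.
L ∈ A1, so Runner can force the target.

Runner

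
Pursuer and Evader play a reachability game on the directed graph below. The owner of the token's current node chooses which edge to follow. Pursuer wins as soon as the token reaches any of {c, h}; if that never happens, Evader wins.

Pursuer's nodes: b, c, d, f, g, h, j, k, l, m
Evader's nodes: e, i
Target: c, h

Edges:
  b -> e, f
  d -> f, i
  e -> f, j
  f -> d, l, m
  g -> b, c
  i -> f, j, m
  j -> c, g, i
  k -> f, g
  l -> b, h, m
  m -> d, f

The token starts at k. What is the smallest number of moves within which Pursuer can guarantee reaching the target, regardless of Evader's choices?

A0 = {c, h}
A1: add {g, j, l} — g (Pursuer) has g→c; j (Pursuer) has j→c; l (Pursuer) has l→h.
A2: add {f, k} — f (Pursuer) has f→l; k (Pursuer) has k→g.
k enters the attractor at level 2, so Pursuer can force the target in 2 moves from there.

2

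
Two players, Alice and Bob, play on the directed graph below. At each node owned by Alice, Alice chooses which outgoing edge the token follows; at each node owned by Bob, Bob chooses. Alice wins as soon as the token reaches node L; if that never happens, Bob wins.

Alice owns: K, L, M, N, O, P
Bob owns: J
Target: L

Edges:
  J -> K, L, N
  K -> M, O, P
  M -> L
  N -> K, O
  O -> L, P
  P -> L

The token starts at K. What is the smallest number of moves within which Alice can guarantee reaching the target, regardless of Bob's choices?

A0 = {L}
A1: add {M, O, P} — M (Alice) has M→L; O (Alice) has O→L; P (Alice) has P→L.
A2: add {K, N} — K (Alice) has K→M; N (Alice) has N→O.
K enters the attractor at level 2, so Alice can force the target in 2 moves from there.

2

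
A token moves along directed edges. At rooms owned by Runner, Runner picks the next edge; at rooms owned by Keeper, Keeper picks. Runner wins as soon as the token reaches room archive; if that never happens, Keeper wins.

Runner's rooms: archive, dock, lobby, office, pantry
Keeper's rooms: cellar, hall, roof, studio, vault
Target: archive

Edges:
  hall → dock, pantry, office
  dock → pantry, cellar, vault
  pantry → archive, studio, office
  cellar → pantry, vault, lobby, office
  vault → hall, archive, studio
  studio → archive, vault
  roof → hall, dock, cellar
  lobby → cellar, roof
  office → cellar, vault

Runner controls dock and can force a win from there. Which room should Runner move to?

pantry

A0 = {archive}
A1: add {pantry} — pantry (Runner) has pantry→archive.
A2: add {dock} — dock (Runner) has dock→pantry.
A3 = A2; e.g. hall (Keeper) can still go to office. Fixed point.
From dock, successor pantry is in the attractor (rank 1); the other successors cellar, vault are not.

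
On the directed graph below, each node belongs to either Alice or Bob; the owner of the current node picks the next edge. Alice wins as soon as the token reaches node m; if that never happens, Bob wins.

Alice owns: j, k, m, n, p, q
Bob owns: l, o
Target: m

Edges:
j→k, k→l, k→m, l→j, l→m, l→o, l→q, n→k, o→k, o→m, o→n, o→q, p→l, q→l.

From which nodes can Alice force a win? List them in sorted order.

j, k, m, n

A0 = {m}
A1: add {k} — k (Alice) has k→m.
A2: add {j, n} — j (Alice) has j→k; n (Alice) has n→k.
A3 = A2; e.g. l (Bob) can still go to o. Fixed point.
Alice's winning region = {j, k, m, n}.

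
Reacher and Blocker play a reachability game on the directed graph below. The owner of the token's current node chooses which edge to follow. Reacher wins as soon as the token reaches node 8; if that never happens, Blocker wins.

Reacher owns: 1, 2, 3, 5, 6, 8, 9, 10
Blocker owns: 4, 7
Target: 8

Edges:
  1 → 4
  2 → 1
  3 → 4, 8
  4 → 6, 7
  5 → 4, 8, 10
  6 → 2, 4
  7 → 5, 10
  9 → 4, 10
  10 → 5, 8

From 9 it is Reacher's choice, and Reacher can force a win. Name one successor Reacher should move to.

A0 = {8}
A1: add {3, 5, 10} — 3 (Reacher) has 3→8; 5 (Reacher) has 5→8; 10 (Reacher) has 10→8.
A2: add {7, 9} — 7 (Blocker): all of {5, 10} already in; 9 (Reacher) has 9→10.
A3 = A2; e.g. 1 (Reacher) has no edge into A2. Fixed point.
From 9, successor 10 is in the attractor (rank 1); the other successor 4 is not.

10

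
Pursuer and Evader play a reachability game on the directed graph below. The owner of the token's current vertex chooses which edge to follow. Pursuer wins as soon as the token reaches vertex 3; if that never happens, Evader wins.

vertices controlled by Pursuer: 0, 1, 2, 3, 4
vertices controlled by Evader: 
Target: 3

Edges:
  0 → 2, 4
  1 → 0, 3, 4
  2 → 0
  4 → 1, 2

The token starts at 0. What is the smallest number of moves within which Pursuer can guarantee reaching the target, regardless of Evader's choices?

3

A0 = {3}
A1: add {1} — 1 (Pursuer) has 1→3.
A2: add {4} — 4 (Pursuer) has 4→1.
A3: add {0} — 0 (Pursuer) has 0→4.
0 enters the attractor at level 3, so Pursuer can force the target in 3 moves from there.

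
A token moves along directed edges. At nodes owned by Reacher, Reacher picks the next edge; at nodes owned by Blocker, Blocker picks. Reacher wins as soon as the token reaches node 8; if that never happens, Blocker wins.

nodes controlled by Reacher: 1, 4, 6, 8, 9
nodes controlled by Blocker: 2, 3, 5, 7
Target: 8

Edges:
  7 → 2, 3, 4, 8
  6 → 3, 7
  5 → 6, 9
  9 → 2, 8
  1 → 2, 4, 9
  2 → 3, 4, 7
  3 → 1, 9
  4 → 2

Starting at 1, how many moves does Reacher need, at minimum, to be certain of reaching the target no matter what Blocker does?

A0 = {8}
A1: add {9} — 9 (Reacher) has 9→8.
A2: add {1} — 1 (Reacher) has 1→9.
1 enters the attractor at level 2, so Reacher can force the target in 2 moves from there.

2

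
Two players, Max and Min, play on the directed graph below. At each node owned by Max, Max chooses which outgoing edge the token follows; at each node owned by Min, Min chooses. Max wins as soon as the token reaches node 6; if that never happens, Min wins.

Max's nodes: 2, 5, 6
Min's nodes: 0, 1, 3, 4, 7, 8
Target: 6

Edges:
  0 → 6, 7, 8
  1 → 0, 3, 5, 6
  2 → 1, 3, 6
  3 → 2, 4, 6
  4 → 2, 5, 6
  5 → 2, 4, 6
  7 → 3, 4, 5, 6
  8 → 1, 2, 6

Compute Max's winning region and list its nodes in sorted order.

A0 = {6}
A1: add {2, 5} — 2 (Max) has 2→6; 5 (Max) has 5→6.
A2: add {4} — 4 (Min): all of {2, 5, 6} already in.
A3: add {3} — 3 (Min): all of {2, 4, 6} already in.
A4: add {7} — 7 (Min): all of {3, 4, 5, 6} already in.
A5 = A4; e.g. 0 (Min) can still go to 8. Fixed point.
Max's winning region = {2, 3, 4, 5, 6, 7}.

2, 3, 4, 5, 6, 7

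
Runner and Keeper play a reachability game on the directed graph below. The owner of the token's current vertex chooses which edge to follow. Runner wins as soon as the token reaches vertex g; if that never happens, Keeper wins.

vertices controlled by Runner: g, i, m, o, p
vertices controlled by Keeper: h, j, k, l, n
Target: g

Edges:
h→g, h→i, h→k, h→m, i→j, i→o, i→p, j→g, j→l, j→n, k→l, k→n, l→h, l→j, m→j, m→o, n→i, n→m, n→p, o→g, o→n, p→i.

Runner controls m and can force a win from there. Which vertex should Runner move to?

A0 = {g}
A1: add {o} — o (Runner) has o→g.
A2: add {i, m} — i (Runner) has i→o; m (Runner) has m→o.
A3: add {p} — p (Runner) has p→i.
A4: add {n} — n (Keeper): all of {i, m, p} already in.
A5 = A4; e.g. h (Keeper) can still go to k. Fixed point.
From m, successor o is in the attractor (rank 1); the other successor j is not.

o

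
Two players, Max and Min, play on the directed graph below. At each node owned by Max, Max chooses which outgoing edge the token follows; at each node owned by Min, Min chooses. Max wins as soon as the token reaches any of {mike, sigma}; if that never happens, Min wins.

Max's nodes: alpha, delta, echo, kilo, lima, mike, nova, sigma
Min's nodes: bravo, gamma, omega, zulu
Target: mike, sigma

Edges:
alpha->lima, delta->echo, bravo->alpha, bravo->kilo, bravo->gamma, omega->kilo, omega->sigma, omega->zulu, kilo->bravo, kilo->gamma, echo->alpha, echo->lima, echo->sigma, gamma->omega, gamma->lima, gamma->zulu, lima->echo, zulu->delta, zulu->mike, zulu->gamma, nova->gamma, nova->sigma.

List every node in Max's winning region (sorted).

alpha, delta, echo, lima, mike, nova, sigma

A0 = {mike, sigma}
A1: add {echo, nova} — echo (Max) has echo→sigma; nova (Max) has nova→sigma.
A2: add {delta, lima} — delta (Max) has delta→echo; lima (Max) has lima→echo.
A3: add {alpha} — alpha (Max) has alpha→lima.
A4 = A3; e.g. bravo (Min) can still go to kilo. Fixed point.
Max's winning region = {alpha, delta, echo, lima, mike, nova, sigma}.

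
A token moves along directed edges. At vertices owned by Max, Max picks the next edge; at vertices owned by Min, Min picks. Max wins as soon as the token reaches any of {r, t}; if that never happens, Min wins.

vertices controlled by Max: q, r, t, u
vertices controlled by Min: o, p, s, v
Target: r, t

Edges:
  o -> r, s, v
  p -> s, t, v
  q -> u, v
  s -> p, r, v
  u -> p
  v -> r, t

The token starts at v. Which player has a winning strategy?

Max

A0 = {r, t}
A1: add {v} — v (Min): all of {r, t} already in.
v ∈ A1, so Max can force the target.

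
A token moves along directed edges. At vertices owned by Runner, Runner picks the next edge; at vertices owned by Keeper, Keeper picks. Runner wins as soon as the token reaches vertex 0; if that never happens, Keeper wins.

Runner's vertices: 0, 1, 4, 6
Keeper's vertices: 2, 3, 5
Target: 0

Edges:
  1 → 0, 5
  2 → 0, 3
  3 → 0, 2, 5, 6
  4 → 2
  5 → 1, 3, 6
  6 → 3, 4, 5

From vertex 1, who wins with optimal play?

Runner

A0 = {0}
A1: add {1} — 1 (Runner) has 1→0.
A2 = A1; e.g. 2 (Keeper) can still go to 3. Fixed point.
1 ∈ A1, so Runner can force the target.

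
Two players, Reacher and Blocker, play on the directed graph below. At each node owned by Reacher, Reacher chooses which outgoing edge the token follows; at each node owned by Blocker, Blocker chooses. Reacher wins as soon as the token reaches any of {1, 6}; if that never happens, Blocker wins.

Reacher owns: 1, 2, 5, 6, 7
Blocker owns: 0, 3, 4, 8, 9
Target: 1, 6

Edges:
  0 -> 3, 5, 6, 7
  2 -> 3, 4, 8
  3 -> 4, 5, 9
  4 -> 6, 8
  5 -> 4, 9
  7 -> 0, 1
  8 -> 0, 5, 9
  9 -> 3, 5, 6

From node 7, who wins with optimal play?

Reacher

A0 = {1, 6}
A1: add {7} — 7 (Reacher) has 7→1.
A2 = A1; e.g. 0 (Blocker) can still go to 3. Fixed point.
7 ∈ A1, so Reacher can force the target.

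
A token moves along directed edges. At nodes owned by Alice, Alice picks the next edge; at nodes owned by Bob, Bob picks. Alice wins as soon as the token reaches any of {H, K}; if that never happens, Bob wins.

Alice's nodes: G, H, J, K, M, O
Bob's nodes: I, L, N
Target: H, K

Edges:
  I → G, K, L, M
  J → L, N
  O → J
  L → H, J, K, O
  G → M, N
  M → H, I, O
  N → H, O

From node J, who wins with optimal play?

Bob

A0 = {H, K}
A1: add {M} — M (Alice) has M→H.
A2: add {G} — G (Alice) has G→M.
A3 = A2; e.g. I (Bob) can still go to L. Fixed point.
J never enters the attractor, so Bob can avoid the target forever.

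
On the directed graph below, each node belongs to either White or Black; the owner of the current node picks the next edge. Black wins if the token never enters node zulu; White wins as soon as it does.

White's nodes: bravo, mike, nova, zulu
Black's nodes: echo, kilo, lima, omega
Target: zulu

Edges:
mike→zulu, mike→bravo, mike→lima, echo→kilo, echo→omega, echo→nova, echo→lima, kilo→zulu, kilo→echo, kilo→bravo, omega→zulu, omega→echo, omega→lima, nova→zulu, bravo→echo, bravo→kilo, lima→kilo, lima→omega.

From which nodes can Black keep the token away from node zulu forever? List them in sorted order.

A0 = {zulu}
A1: add {mike, nova} — mike (White) has mike→zulu; nova (White) has nova→zulu.
A2 = A1; e.g. echo (Black) can still go to kilo. Fixed point.
White's attractor = {mike, nova, zulu}; Black avoids the target exactly from the complement.

bravo, echo, kilo, lima, omega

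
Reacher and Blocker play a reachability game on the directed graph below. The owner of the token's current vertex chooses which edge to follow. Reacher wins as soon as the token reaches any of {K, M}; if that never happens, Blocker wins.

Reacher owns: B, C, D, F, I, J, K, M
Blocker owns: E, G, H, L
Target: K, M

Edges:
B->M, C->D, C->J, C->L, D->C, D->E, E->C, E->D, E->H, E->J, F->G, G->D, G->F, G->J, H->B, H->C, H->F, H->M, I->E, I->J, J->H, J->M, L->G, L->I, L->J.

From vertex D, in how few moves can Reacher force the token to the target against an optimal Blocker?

3

A0 = {K, M}
A1: add {B, J} — B (Reacher) has B→M; J (Reacher) has J→M.
A2: add {C, I} — C (Reacher) has C→J; I (Reacher) has I→J.
A3: add {D} — D (Reacher) has D→C.
A4 = A3; e.g. E (Blocker) can still go to H. Fixed point.
D enters the attractor at level 3, so Reacher can force the target in 3 moves from there.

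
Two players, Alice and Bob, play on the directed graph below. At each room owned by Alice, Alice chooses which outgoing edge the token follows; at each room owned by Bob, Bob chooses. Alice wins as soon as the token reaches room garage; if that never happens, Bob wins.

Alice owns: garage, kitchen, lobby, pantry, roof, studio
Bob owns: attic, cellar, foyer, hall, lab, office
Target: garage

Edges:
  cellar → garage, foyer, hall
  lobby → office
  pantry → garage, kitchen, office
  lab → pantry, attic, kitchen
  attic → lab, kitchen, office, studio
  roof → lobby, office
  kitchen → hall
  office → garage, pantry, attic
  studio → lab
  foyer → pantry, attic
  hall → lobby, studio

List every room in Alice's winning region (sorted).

garage, pantry

A0 = {garage}
A1: add {pantry} — pantry (Alice) has pantry→garage.
A2 = A1; e.g. cellar (Bob) can still go to foyer. Fixed point.
Alice's winning region = {garage, pantry}.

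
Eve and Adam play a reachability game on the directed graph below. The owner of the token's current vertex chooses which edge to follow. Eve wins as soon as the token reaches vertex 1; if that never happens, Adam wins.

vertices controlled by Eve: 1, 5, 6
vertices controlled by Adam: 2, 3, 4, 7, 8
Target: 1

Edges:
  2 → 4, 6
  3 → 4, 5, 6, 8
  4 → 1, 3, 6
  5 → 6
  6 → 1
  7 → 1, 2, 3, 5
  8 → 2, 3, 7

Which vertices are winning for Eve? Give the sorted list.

1, 5, 6

A0 = {1}
A1: add {6} — 6 (Eve) has 6→1.
A2: add {5} — 5 (Eve) has 5→6.
A3 = A2; e.g. 2 (Adam) can still go to 4. Fixed point.
Eve's winning region = {1, 5, 6}.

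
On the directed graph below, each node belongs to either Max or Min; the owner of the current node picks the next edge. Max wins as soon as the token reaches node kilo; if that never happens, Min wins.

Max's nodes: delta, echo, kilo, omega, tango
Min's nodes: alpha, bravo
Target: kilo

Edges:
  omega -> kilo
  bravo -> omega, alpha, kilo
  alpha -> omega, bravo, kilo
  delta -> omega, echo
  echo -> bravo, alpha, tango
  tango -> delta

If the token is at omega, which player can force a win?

A0 = {kilo}
A1: add {omega} — omega (Max) has omega→kilo.
omega ∈ A1, so Max can force the target.

Max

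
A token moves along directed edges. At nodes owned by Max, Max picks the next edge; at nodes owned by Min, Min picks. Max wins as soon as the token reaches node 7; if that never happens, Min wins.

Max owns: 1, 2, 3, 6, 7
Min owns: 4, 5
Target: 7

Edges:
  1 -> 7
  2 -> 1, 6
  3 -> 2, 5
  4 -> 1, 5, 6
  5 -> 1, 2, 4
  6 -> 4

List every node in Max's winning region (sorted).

A0 = {7}
A1: add {1} — 1 (Max) has 1→7.
A2: add {2} — 2 (Max) has 2→1.
A3: add {3} — 3 (Max) has 3→2.
A4 = A3; e.g. 4 (Min) can still go to 5. Fixed point.
Max's winning region = {1, 2, 3, 7}.

1, 2, 3, 7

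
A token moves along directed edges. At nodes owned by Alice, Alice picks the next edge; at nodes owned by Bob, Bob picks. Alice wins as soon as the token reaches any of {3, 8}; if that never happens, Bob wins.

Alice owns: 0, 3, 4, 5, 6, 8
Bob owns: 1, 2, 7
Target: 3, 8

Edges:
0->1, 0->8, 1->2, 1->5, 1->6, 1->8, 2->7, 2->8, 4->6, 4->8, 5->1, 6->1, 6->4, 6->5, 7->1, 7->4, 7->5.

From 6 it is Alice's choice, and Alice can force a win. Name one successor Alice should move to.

4

A0 = {3, 8}
A1: add {0, 4} — 0 (Alice) has 0→8; 4 (Alice) has 4→8.
A2: add {6} — 6 (Alice) has 6→4.
A3 = A2; e.g. 1 (Bob) can still go to 2. Fixed point.
From 6, successor 4 is in the attractor (rank 1); the other successors 1, 5 are not.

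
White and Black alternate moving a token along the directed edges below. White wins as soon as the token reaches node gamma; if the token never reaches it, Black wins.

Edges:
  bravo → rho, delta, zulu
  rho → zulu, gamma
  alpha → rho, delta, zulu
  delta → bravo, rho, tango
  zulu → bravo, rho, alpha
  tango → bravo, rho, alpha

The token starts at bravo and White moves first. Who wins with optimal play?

Black

Track states (vertex, player-to-move).
A0 = {(gamma,White), (gamma,Black)}
A1: add {(rho,White)}.
A2 = A1; e.g. (bravo,White) stays out. (bravo,White) never enters ⇒ Black avoids the target.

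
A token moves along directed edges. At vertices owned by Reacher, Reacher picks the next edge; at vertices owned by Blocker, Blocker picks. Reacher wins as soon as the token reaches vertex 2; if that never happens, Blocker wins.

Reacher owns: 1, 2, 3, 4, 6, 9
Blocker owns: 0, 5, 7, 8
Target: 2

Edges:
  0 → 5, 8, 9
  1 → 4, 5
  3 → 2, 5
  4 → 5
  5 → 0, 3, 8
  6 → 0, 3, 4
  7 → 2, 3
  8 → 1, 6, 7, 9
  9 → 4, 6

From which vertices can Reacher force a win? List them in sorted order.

2, 3, 6, 7, 9

A0 = {2}
A1: add {3} — 3 (Reacher) has 3→2.
A2: add {6, 7} — 6 (Reacher) has 6→3; 7 (Blocker): all of {2, 3} already in.
A3: add {9} — 9 (Reacher) has 9→6.
A4 = A3; e.g. 0 (Blocker) can still go to 5. Fixed point.
Reacher's winning region = {2, 3, 6, 7, 9}.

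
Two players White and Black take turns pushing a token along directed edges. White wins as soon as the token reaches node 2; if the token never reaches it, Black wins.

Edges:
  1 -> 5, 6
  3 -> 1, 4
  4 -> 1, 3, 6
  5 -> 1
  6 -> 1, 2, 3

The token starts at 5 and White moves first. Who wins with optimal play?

Track states (vertex, player-to-move).
A0 = {(2,White), (2,Black)}
A1: add {(6,White)}.
A2 = A1; e.g. (1,White) stays out. (5,White) never enters ⇒ Black avoids the target.

Black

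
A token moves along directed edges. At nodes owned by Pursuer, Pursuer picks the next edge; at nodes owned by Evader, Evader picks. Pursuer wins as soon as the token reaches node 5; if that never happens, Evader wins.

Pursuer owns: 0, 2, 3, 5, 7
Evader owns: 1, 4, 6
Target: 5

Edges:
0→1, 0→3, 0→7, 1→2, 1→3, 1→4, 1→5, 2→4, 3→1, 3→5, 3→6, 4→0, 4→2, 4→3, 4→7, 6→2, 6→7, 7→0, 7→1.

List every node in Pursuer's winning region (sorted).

A0 = {5}
A1: add {3} — 3 (Pursuer) has 3→5.
A2: add {0} — 0 (Pursuer) has 0→3.
A3: add {7} — 7 (Pursuer) has 7→0.
A4 = A3; e.g. 1 (Evader) can still go to 2. Fixed point.
Pursuer's winning region = {0, 3, 5, 7}.

0, 3, 5, 7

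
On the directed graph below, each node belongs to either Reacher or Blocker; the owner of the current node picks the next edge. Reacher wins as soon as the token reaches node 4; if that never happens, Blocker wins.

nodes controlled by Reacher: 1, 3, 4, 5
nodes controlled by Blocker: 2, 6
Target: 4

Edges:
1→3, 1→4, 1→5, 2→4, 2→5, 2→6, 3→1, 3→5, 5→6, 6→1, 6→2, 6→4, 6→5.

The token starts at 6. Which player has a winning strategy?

Blocker

A0 = {4}
A1: add {1} — 1 (Reacher) has 1→4.
A2: add {3} — 3 (Reacher) has 3→1.
A3 = A2; e.g. 2 (Blocker) can still go to 5. Fixed point.
6 never enters the attractor, so Blocker can avoid the target forever.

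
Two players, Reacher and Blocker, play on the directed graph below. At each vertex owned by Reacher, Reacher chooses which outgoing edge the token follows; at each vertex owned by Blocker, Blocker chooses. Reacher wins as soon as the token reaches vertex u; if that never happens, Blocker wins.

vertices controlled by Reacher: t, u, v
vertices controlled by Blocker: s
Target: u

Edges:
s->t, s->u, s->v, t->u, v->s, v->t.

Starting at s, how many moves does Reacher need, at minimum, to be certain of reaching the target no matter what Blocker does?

3

A0 = {u}
A1: add {t} — t (Reacher) has t→u.
A2: add {v} — v (Reacher) has v→t.
A3: add {s} — s (Blocker): all of {t, u, v} already in.
A3 = all vertices. Fixed point.
s enters the attractor at level 3, so Reacher can force the target in 3 moves from there.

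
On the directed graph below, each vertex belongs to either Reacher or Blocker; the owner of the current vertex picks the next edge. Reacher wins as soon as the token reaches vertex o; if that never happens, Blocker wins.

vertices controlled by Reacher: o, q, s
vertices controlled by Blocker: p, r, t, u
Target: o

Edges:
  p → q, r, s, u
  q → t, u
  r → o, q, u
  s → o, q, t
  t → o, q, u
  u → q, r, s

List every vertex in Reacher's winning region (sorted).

o, s

A0 = {o}
A1: add {s} — s (Reacher) has s→o.
A2 = A1; e.g. p (Blocker) can still go to q. Fixed point.
Reacher's winning region = {o, s}.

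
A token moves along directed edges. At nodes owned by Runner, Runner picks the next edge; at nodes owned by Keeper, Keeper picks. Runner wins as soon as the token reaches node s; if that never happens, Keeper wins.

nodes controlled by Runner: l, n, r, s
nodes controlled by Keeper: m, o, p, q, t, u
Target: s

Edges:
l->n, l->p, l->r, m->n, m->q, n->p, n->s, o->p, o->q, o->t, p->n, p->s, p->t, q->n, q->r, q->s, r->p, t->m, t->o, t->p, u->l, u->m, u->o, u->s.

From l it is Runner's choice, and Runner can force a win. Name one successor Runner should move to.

A0 = {s}
A1: add {n} — n (Runner) has n→s.
A2: add {l} — l (Runner) has l→n.
A3 = A2; e.g. m (Keeper) can still go to q. Fixed point.
From l, successor n is in the attractor (rank 1); the other successors p, r are not.

n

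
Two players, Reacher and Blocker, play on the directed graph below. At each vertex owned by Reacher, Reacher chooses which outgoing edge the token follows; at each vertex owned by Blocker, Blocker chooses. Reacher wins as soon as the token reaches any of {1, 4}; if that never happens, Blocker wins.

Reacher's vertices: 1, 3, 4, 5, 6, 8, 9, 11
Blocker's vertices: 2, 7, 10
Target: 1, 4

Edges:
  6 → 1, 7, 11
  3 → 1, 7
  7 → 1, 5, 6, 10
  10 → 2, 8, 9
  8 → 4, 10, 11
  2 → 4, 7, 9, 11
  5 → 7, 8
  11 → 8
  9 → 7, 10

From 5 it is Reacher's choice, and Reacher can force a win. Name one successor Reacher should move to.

A0 = {1, 4}
A1: add {3, 6, 8} — 3 (Reacher) has 3→1; 6 (Reacher) has 6→1; 8 (Reacher) has 8→4.
A2: add {5, 11} — 5 (Reacher) has 5→8; 11 (Reacher) has 11→8.
A3 = A2; e.g. 2 (Blocker) can still go to 7. Fixed point.
From 5, successor 8 is in the attractor (rank 1); the other successor 7 is not.

8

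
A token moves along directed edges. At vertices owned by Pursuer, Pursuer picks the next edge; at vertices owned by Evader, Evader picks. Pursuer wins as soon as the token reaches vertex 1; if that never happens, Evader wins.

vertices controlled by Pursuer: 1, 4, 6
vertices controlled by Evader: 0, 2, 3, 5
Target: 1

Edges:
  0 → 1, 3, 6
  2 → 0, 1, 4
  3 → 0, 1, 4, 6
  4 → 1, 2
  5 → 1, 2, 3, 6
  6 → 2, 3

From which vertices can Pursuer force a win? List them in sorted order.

1, 4

A0 = {1}
A1: add {4} — 4 (Pursuer) has 4→1.
A2 = A1; e.g. 0 (Evader) can still go to 3. Fixed point.
Pursuer's winning region = {1, 4}.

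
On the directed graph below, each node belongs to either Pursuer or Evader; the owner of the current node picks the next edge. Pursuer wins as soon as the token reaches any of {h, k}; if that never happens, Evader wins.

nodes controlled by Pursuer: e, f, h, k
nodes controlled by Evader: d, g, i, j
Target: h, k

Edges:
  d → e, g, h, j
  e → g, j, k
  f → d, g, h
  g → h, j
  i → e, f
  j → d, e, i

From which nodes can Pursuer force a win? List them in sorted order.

e, f, h, i, k

A0 = {h, k}
A1: add {e, f} — e (Pursuer) has e→k; f (Pursuer) has f→h.
A2: add {i} — i (Evader): all of {e, f} already in.
A3 = A2; e.g. d (Evader) can still go to g. Fixed point.
Pursuer's winning region = {e, f, h, i, k}.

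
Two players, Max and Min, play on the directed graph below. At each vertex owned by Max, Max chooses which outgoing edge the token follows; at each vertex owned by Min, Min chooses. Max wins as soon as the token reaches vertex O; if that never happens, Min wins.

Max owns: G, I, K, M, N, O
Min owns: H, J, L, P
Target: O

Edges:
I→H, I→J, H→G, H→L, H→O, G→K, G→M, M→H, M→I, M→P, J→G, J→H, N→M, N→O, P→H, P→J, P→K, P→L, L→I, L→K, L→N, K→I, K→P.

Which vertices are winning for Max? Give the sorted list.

N, O

A0 = {O}
A1: add {N} — N (Max) has N→O.
A2 = A1; e.g. G (Max) has no edge into A1. Fixed point.
Max's winning region = {N, O}.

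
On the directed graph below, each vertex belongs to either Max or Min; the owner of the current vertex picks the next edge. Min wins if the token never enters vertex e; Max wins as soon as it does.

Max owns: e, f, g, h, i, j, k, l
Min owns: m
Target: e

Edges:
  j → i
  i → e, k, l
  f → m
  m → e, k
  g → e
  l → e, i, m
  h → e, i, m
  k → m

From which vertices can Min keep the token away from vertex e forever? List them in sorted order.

f, k, m

A0 = {e}
A1: add {g, h, i, l} — g (Max) has g→e; h (Max) has h→e; i (Max) has i→e; l (Max) has l→e.
A2: add {j} — j (Max) has j→i.
A3 = A2; e.g. f (Max) has no edge into A2. Fixed point.
Max's attractor = {e, g, h, i, j, l}; Min avoids the target exactly from the complement.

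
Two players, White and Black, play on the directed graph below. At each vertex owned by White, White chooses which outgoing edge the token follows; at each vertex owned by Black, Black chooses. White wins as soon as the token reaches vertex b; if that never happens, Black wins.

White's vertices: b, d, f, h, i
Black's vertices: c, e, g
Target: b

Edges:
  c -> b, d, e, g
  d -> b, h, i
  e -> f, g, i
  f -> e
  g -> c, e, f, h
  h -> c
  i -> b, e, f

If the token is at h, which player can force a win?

A0 = {b}
A1: add {d, i} — d (White) has d→b; i (White) has i→b.
A2 = A1; e.g. c (Black) can still go to e. Fixed point.
h never enters the attractor, so Black can avoid the target forever.

Black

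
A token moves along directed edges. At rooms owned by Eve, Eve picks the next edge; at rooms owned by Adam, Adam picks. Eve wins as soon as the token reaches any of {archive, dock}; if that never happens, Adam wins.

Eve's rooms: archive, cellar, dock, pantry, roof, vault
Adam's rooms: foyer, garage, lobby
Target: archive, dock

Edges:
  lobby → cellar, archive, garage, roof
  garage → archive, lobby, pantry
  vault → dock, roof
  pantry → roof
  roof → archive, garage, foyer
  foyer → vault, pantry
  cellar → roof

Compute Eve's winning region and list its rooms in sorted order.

archive, cellar, dock, foyer, pantry, roof, vault

A0 = {archive, dock}
A1: add {roof, vault} — vault (Eve) has vault→dock; roof (Eve) has roof→archive.
A2: add {cellar, pantry} — cellar (Eve) has cellar→roof; pantry (Eve) has pantry→roof.
A3: add {foyer} — foyer (Adam): all of {vault, pantry} already in.
A4 = A3; e.g. lobby (Adam) can still go to garage. Fixed point.
Eve's winning region = {archive, cellar, dock, foyer, pantry, roof, vault}.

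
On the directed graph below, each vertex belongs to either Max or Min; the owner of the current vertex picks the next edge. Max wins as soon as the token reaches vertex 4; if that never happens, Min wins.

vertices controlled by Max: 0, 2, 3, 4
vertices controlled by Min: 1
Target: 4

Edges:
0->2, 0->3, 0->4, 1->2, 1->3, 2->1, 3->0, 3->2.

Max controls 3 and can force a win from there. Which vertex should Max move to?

A0 = {4}
A1: add {0} — 0 (Max) has 0→4.
A2: add {3} — 3 (Max) has 3→0.
A3 = A2; e.g. 1 (Min) can still go to 2. Fixed point.
From 3, successor 0 is in the attractor (rank 1); the other successor 2 is not.

0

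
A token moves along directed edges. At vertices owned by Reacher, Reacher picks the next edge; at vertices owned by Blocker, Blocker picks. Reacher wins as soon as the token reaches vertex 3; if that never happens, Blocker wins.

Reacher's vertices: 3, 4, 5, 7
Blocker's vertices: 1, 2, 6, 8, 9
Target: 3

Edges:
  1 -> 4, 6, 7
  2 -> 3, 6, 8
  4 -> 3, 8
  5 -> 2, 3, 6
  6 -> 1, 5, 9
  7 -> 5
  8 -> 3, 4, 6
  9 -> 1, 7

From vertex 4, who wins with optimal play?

A0 = {3}
A1: add {4, 5} — 4 (Reacher) has 4→3; 5 (Reacher) has 5→3.
4 ∈ A1, so Reacher can force the target.

Reacher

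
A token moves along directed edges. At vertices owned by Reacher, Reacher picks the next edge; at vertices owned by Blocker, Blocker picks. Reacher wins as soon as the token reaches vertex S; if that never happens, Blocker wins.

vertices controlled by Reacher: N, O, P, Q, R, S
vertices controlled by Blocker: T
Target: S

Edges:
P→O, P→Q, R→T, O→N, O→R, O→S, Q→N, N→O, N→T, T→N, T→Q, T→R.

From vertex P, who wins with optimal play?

Reacher

A0 = {S}
A1: add {O} — O (Reacher) has O→S.
A2: add {N, P} — N (Reacher) has N→O; P (Reacher) has P→O.
P ∈ A2, so Reacher can force the target.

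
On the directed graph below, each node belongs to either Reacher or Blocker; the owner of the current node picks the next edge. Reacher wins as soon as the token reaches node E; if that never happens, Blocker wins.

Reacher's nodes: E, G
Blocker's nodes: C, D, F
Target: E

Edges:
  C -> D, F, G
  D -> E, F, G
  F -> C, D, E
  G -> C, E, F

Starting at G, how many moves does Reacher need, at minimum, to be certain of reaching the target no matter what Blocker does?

1

A0 = {E}
A1: add {G} — G (Reacher) has G→E.
A2 = A1; e.g. C (Blocker) can still go to D. Fixed point.
G enters the attractor at level 1, so Reacher can force the target in 1 move from there.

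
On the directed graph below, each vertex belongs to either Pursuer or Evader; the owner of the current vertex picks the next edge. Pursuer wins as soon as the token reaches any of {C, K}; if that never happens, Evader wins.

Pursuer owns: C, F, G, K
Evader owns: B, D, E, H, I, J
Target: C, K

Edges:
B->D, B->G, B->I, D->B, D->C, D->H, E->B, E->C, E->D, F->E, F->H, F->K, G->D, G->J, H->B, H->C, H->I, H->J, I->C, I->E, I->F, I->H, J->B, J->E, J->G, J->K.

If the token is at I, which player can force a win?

A0 = {C, K}
A1: add {F} — F (Pursuer) has F→K.
A2 = A1; e.g. B (Evader) can still go to D. Fixed point.
I never enters the attractor, so Evader can avoid the target forever.

Evader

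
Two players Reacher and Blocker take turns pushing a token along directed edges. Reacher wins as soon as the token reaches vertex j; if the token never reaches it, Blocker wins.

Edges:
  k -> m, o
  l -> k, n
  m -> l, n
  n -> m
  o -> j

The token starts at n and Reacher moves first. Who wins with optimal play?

Track states (vertex, player-to-move).
A0 = {(j,Reacher), (j,Blocker)}
A1: add {(o,Reacher), (o,Blocker)}.
A2: add {(k,Reacher)}.
A3 = A2; e.g. (k,Blocker) stays out. (n,Reacher) never enters ⇒ Blocker avoids the target.

Blocker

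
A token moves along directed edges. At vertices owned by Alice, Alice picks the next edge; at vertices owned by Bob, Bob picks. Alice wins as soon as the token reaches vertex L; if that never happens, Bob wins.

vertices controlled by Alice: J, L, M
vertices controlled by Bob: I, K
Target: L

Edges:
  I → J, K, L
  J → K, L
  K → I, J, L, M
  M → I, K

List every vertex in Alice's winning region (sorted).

A0 = {L}
A1: add {J} — J (Alice) has J→L.
A2 = A1; e.g. I (Bob) can still go to K. Fixed point.
Alice's winning region = {J, L}.

J, L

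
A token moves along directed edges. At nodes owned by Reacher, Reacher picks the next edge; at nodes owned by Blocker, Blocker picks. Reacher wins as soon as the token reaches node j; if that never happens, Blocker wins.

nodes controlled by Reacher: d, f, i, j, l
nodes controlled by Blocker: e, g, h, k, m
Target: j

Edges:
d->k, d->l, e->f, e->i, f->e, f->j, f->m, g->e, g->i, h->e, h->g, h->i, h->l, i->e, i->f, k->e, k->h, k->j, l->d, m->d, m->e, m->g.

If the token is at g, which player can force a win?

Reacher

A0 = {j}
A1: add {f} — f (Reacher) has f→j.
A2: add {i} — i (Reacher) has i→f.
A3: add {e} — e (Blocker): all of {f, i} already in.
A4: add {g} — g (Blocker): all of {e, i} already in.
A5 = A4; e.g. d (Reacher) has no edge into A4. Fixed point.
g ∈ A4, so Reacher can force the target.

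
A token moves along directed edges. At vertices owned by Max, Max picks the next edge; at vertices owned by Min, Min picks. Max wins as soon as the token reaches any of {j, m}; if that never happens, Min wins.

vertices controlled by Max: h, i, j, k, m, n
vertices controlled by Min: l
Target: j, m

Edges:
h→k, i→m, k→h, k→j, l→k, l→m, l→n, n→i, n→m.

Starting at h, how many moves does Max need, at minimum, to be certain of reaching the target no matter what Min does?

A0 = {j, m}
A1: add {i, k, n} — i (Max) has i→m; k (Max) has k→j; n (Max) has n→m.
A2: add {h, l} — h (Max) has h→k; l (Min): all of {k, m, n} already in.
A2 = all vertices. Fixed point.
h enters the attractor at level 2, so Max can force the target in 2 moves from there.

2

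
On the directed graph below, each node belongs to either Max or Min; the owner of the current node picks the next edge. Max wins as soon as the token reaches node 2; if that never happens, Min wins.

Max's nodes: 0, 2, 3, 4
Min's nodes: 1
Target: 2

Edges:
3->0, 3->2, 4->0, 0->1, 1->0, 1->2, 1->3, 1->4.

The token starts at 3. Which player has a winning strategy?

A0 = {2}
A1: add {3} — 3 (Max) has 3→2.
A2 = A1; e.g. 0 (Max) has no edge into A1. Fixed point.
3 ∈ A1, so Max can force the target.

Max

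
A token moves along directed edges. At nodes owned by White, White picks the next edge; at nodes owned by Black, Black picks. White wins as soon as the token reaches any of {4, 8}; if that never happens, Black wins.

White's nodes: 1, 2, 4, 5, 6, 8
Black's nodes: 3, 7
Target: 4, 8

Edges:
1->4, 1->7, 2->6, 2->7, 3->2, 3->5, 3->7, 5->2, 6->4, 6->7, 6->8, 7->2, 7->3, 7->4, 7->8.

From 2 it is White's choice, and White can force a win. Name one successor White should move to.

6

A0 = {4, 8}
A1: add {1, 6} — 1 (White) has 1→4; 6 (White) has 6→4.
A2: add {2} — 2 (White) has 2→6.
A3: add {5} — 5 (White) has 5→2.
A4 = A3; e.g. 3 (Black) can still go to 7. Fixed point.
From 2, successor 6 is in the attractor (rank 1); the other successor 7 is not.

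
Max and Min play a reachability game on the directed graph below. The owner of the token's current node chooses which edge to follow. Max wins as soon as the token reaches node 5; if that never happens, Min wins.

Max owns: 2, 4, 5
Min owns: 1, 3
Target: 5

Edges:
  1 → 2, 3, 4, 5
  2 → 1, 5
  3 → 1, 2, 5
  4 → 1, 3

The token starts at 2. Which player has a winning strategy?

A0 = {5}
A1: add {2} — 2 (Max) has 2→5.
A2 = A1; e.g. 1 (Min) can still go to 3. Fixed point.
2 ∈ A1, so Max can force the target.

Max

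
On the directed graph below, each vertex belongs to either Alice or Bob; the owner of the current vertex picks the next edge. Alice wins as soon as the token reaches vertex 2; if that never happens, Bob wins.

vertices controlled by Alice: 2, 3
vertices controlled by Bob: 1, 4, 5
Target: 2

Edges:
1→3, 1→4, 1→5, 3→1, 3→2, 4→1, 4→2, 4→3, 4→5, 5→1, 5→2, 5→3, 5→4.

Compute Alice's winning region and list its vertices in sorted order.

2, 3

A0 = {2}
A1: add {3} — 3 (Alice) has 3→2.
A2 = A1; e.g. 1 (Bob) can still go to 4. Fixed point.
Alice's winning region = {2, 3}.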